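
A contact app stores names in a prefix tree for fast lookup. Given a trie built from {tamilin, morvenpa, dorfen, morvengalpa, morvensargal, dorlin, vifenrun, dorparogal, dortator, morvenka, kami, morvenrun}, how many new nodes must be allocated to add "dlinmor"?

Walking "dlinmor" from the root, the first 1 characters ("d") follow existing edges; "l" is the first miss.
So 7 − 1 = 6 new nodes.

6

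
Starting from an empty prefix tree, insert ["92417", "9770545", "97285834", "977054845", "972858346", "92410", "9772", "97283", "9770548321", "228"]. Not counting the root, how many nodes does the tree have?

30

Trie structure (* marks end of a word):
(root)
├─ 2
│  └─ 2
│     └─ 8 *
└─ 9
   ├─ 2
   │  └─ 4
   │     └─ 1
   │        ├─ 0 *
   │        └─ 7 *
   └─ 7
      ├─ 2
      │  └─ 8
      │     ├─ 3 *
      │     └─ 5
      │        └─ 8
      │           └─ 3
      │              └─ 4 *
      │                 └─ 6 *
      └─ 7
         ├─ 0
         │  └─ 5
         │     └─ 4
         │        ├─ 5 *
         │        └─ 8
         │           ├─ 3
         │           │  └─ 2
         │           │     └─ 1 *
         │           └─ 4
         │              └─ 5 *
         └─ 2 *
Counting every labelled node above: 30.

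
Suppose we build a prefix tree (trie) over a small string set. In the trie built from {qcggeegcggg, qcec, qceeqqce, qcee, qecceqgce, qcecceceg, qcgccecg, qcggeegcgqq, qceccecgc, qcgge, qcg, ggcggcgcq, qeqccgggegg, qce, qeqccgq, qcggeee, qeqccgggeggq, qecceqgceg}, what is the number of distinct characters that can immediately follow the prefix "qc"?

The children of the "qc" node are the distinct next characters among strings starting with "qc".
Characters that immediately follow "qc" among the stored strings: {e, g}.
That node has 2 child edges.

2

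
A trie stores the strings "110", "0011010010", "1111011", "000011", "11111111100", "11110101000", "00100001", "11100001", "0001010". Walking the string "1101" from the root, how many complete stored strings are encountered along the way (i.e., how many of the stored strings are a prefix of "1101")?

Walk "1101" from the root; an end-of-word marker is hit whenever a stored word is a prefix of "1101".
Prefixes of the query that are stored words: "110"
Count: 1

1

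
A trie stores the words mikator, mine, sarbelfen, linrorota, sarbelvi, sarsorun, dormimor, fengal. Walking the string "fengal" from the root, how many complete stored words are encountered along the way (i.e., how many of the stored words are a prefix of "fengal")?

Walk "fengal" from the root; an end-of-word marker is hit whenever a stored word is a prefix of "fengal".
Prefixes of the query that are stored words: "fengal"
Count: 1

1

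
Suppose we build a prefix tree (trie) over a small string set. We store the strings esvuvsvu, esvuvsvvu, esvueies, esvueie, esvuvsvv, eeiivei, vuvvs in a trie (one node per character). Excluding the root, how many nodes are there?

For each word, the new-node count is its length minus the longest prefix already in the trie:
  "esvuvsvu" → 8 new (e, s, v, u, v, s, v, u)
  "esvuvsvvu" → prefix "esvuvsv" already present; 2 new (v, u)
  "esvueies" → prefix "esvu" already present; 4 new (e, i, e, s)
  "esvueie" → prefix "esvueie" already present; 0 new (none)
  "esvuvsvv" → prefix "esvuvsvv" already present; 0 new (none)
  "eeiivei" → prefix "e" already present; 6 new (e, i, i, v, e, i)
  "vuvvs" → 5 new (v, u, v, v, s)
Total nodes = 8 + 2 + 4 + 0 + 0 + 6 + 5 = 25

25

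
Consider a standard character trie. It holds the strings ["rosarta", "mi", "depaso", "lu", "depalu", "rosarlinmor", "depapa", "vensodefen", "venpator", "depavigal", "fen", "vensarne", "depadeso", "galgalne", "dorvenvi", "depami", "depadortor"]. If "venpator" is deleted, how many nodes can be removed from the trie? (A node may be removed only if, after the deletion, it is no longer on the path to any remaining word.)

A node on "venpator"'s path can go only if nothing else ends at it or branches off below it.
The suffix "pator" (5 nodes) is used only by "venpator"; the node for "ven" still has the child "s", so pruning stops there.
Nodes removed: 5

5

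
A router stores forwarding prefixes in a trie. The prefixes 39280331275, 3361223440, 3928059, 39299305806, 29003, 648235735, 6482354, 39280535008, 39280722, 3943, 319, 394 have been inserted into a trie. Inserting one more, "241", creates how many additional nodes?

"2" is already a path in the trie; the remaining "41" must be added.
So 3 − 1 = 2 new nodes.

2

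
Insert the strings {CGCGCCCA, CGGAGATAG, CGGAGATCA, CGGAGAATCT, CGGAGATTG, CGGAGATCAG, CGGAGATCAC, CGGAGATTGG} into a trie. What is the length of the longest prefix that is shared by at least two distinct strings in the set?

9

Look for the deepest trie node that still has at least two words in its subtree.
e.g. "CGGAGATCA" and "CGGAGATCAC" share the prefix "CGGAGATCA" of length 9; no pair shares a longer one.
Longest shared-prefix length: 9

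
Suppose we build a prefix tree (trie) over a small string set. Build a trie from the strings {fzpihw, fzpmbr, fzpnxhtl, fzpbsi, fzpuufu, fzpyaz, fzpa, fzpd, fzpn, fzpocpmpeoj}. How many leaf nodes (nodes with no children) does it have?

9

A leaf is a node with no children — equivalently, the end of a word that is not a proper prefix of any other stored word.
Those words: "fzpa", "fzpbsi", "fzpd", "fzpihw", "fzpmbr", "fzpnxhtl", "fzpocpmpeoj", "fzpuufu", "fzpyaz"
Leaf count: 9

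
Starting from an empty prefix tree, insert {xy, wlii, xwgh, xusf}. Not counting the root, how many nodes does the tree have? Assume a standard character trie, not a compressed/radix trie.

Trie structure (* marks end of a word):
(root)
├─ w
│  └─ l
│     └─ i
│        └─ i *
└─ x
   ├─ u
   │  └─ s
   │     └─ f *
   ├─ w
   │  └─ g
   │     └─ h *
   └─ y *
Counting every labelled node above: 12.

12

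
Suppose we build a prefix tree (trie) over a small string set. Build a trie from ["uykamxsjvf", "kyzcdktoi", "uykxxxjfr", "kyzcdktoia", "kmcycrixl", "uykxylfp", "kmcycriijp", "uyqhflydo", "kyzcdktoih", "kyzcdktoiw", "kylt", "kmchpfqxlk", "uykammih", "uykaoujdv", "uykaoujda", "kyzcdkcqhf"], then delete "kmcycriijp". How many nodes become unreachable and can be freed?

3

After clearing the end-marker at "kmcycriijp", prune upward until reaching a node still needed by another word.
The suffix "ijp" (3 nodes) is used only by "kmcycriijp"; the node for "kmcycri" still has the child "x", so pruning stops there.
Nodes removed: 3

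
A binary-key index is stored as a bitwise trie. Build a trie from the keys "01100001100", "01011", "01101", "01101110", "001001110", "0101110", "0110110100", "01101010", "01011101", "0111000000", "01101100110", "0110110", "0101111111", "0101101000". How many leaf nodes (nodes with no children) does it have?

10

A leaf is a node with no children — equivalently, the end of a word that is not a proper prefix of any other stored word.
Those words: "001001110", "0101101000", "01011101", "0101111111", "01100001100", "01101010", "01101100110", "0110110100", "01101110", "0111000000"
Leaf count: 10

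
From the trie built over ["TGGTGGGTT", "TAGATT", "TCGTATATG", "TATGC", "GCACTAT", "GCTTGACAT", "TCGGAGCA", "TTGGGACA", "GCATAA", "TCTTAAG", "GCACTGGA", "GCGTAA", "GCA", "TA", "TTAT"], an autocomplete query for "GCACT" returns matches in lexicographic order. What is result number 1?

GCACTAT

Words with prefix "GCACT", in lexicographic order: "GCACTAT", "GCACTGGA"
Position 1: GCACTAT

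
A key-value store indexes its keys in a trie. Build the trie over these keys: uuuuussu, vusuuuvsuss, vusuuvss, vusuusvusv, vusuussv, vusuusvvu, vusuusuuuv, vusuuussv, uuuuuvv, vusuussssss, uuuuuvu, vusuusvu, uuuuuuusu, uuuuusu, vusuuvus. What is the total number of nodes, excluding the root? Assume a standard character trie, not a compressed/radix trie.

Trace insertions, counting only characters that open a new branch:
  "uuuuussu" → 8 new (u, u, u, u, u, s, s, u)
  "vusuuuvsuss" → 11 new (v, u, s, u, u, u, v, s, u, s, s)
  "vusuuvss" → prefix "vusuu" already present; 3 new (v, s, s)
  "vusuusvusv" → prefix "vusuu" already present; 5 new (s, v, u, s, v)
  "vusuussv" → prefix "vusuus" already present; 2 new (s, v)
  "vusuusvvu" → prefix "vusuusv" already present; 2 new (v, u)
  "vusuusuuuv" → prefix "vusuus" already present; 4 new (u, u, u, v)
  "vusuuussv" → prefix "vusuuu" already present; 3 new (s, s, v)
  "uuuuuvv" → prefix "uuuuu" already present; 2 new (v, v)
  "vusuussssss" → prefix "vusuuss" already present; 4 new (s, s, s, s)
  "uuuuuvu" → prefix "uuuuuv" already present; 1 new (u)
  "vusuusvu" → prefix "vusuusvu" already present; 0 new (none)
  "uuuuuuusu" → prefix "uuuuu" already present; 4 new (u, u, s, u)
  "uuuuusu" → prefix "uuuuus" already present; 1 new (u)
  "vusuuvus" → prefix "vusuuv" already present; 2 new (u, s)
Total nodes = 8 + 11 + 3 + 5 + 2 + 2 + 4 + 3 + 2 + 4 + 1 + 0 + 4 + 1 + 2 = 52

52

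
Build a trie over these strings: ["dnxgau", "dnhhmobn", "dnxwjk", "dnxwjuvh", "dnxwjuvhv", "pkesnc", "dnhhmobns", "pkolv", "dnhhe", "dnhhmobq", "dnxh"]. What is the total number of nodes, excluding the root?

32

Trie structure (* marks end of a word):
(root)
├─ d
│  └─ n
│     ├─ h
│     │  └─ h
│     │     ├─ e *
│     │     └─ m
│     │        └─ o
│     │           └─ b
│     │              ├─ n *
│     │              │  └─ s *
│     │              └─ q *
│     └─ x
│        ├─ g
│        │  └─ a
│        │     └─ u *
│        ├─ h *
│        └─ w
│           └─ j
│              ├─ k *
│              └─ u
│                 └─ v
│                    └─ h *
│                       └─ v *
└─ p
   └─ k
      ├─ e
      │  └─ s
      │     └─ n
      │        └─ c *
      └─ o
         └─ l
            └─ v *
Counting every labelled node above: 32.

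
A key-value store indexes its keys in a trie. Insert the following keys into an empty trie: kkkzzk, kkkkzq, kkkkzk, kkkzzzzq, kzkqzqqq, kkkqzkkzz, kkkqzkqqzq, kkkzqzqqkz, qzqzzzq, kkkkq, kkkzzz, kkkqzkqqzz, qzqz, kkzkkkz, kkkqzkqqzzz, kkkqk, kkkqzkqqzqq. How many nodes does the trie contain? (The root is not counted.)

53

Count nodes per top-level branch (shared prefixes stored once):
  'k'-branch (kkkkq, kkkkzk, kkkkzq, kkkqk, kkkqzkkzz, kkkqzkqqzq, kkkqzkqqzqq, kkkqzkqqzz, kkkqzkqqzzz, kkkzqzqqkz, kkkzzk, kkkzzz, kkkzzzzq, kkzkkkz, kzkqzqqq): 46 nodes
  'q'-branch (qzqz, qzqzzzq): 7 nodes
Sum: 53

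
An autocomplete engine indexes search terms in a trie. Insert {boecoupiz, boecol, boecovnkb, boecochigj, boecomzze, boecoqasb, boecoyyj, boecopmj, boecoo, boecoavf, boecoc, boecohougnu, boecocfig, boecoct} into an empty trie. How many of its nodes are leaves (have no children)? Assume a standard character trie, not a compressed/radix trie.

13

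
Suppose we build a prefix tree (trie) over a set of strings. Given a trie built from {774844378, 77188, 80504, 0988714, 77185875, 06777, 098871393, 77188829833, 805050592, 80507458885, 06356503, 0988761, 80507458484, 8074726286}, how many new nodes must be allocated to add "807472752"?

The longest prefix of "807472752" already in the trie is "807472" (length 6).
So 9 − 6 = 3 new nodes.

3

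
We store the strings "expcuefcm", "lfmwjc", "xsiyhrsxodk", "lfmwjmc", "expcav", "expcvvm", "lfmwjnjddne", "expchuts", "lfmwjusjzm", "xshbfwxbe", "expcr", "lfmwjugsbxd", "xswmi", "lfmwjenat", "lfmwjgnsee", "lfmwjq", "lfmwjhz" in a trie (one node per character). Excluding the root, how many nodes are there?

76

For each word, the new-node count is its length minus the longest prefix already in the trie:
  "expcuefcm" → 9 new (e, x, p, c, u, e, f, c, m)
  "lfmwjc" → 6 new (l, f, m, w, j, c)
  "xsiyhrsxodk" → 11 new (x, s, i, y, h, r, s, x, o, d, k)
  "lfmwjmc" → prefix "lfmwj" already present; 2 new (m, c)
  "expcav" → prefix "expc" already present; 2 new (a, v)
  "expcvvm" → prefix "expc" already present; 3 new (v, v, m)
  "lfmwjnjddne" → prefix "lfmwj" already present; 6 new (n, j, d, d, n, e)
  "expchuts" → prefix "expc" already present; 4 new (h, u, t, s)
  "lfmwjusjzm" → prefix "lfmwj" already present; 5 new (u, s, j, z, m)
  "xshbfwxbe" → prefix "xs" already present; 7 new (h, b, f, w, x, b, e)
  "expcr" → prefix "expc" already present; 1 new (r)
  "lfmwjugsbxd" → prefix "lfmwju" already present; 5 new (g, s, b, x, d)
  "xswmi" → prefix "xs" already present; 3 new (w, m, i)
  "lfmwjenat" → prefix "lfmwj" already present; 4 new (e, n, a, t)
  "lfmwjgnsee" → prefix "lfmwj" already present; 5 new (g, n, s, e, e)
  "lfmwjq" → prefix "lfmwj" already present; 1 new (q)
  "lfmwjhz" → prefix "lfmwj" already present; 2 new (h, z)
Total nodes = 9 + 6 + 11 + 2 + 2 + 3 + 6 + 4 + 5 + 7 + 1 + 5 + 3 + 4 + 5 + 1 + 2 = 76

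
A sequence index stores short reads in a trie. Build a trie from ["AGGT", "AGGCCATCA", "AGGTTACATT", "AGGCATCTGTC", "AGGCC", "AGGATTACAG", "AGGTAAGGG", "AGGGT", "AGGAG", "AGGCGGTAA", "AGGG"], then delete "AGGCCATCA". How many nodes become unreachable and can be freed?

4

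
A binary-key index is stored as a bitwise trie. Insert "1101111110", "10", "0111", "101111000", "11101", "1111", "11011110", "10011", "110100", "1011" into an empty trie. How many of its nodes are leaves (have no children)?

A leaf is a node with no children — equivalently, the end of a word that is not a proper prefix of any other stored word.
Those words: "0111", "10011", "101111000", "110100", "11011110", "1101111110", "11101", "1111"
Leaf count: 8

8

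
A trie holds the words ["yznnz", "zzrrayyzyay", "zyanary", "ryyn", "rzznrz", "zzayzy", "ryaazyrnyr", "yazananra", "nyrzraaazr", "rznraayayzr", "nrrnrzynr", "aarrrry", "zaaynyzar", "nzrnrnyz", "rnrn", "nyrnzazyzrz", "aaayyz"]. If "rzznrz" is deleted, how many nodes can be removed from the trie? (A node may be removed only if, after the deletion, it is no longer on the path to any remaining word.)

4

Walk "rzznrz" from the leaf back toward the root, removing each node that no remaining word uses.
The suffix "znrz" (4 nodes) is used only by "rzznrz"; the node for "rz" still has the child "n", so pruning stops there.
Nodes removed: 4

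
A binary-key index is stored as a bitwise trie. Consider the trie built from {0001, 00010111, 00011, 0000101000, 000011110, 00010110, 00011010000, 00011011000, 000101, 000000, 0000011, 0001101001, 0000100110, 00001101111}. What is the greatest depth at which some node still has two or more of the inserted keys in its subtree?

Look for the deepest trie node that still has at least two words in its subtree.
e.g. "00011010000" and "0001101001" share the prefix "000110100" of length 9; no pair shares a longer one.
Longest shared-prefix length: 9

9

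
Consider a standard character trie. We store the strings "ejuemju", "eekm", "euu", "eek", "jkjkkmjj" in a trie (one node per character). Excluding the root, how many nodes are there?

Trace insertions, counting only characters that open a new branch:
  "ejuemju" → 7 new (e, j, u, e, m, j, u)
  "eekm" → prefix "e" already present; 3 new (e, k, m)
  "euu" → prefix "e" already present; 2 new (u, u)
  "eek" → prefix "eek" already present; 0 new (none)
  "jkjkkmjj" → 8 new (j, k, j, k, k, m, j, j)
Total nodes = 7 + 3 + 2 + 0 + 8 = 20

20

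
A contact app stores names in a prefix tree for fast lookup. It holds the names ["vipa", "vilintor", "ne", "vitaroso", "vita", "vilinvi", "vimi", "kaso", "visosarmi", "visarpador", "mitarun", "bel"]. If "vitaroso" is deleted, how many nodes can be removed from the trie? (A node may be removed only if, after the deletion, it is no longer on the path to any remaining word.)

4

After clearing the end-marker at "vitaroso", prune upward until reaching a node still needed by another word.
The suffix "roso" (4 nodes) is used only by "vitaroso"; "vita" is itself a stored word, so pruning stops there.
Nodes removed: 4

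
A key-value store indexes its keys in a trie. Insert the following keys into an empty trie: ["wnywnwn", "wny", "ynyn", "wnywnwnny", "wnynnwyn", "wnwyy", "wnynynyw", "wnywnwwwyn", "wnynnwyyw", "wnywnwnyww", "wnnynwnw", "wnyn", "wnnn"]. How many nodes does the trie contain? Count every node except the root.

41

Insert word by word; a character creates a node only if that edge doesn't already exist:
  "wnywnwn" → 7 new (w, n, y, w, n, w, n)
  "wny" → prefix "wny" already present; 0 new (none)
  "ynyn" → 4 new (y, n, y, n)
  "wnywnwnny" → prefix "wnywnwn" already present; 2 new (n, y)
  "wnynnwyn" → prefix "wny" already present; 5 new (n, n, w, y, n)
  "wnwyy" → prefix "wn" already present; 3 new (w, y, y)
  "wnynynyw" → prefix "wnyn" already present; 4 new (y, n, y, w)
  "wnywnwwwyn" → prefix "wnywnw" already present; 4 new (w, w, y, n)
  "wnynnwyyw" → prefix "wnynnwy" already present; 2 new (y, w)
  "wnywnwnyww" → prefix "wnywnwn" already present; 3 new (y, w, w)
  "wnnynwnw" → prefix "wn" already present; 6 new (n, y, n, w, n, w)
  "wnyn" → prefix "wnyn" already present; 0 new (none)
  "wnnn" → prefix "wnn" already present; 1 new (n)
Total nodes = 7 + 0 + 4 + 2 + 5 + 3 + 4 + 4 + 2 + 3 + 6 + 0 + 1 = 41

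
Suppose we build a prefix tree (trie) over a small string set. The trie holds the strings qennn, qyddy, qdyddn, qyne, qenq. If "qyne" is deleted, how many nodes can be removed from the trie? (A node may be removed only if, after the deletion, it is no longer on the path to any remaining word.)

A node on "qyne"'s path can go only if nothing else ends at it or branches off below it.
The suffix "ne" (2 nodes) is used only by "qyne"; the node for "qy" still has the child "d", so pruning stops there.
Nodes removed: 2

2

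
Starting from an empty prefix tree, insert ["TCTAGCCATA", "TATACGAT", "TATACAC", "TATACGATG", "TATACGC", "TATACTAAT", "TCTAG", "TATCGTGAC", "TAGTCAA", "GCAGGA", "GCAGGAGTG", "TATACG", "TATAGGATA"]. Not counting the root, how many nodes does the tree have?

For each word, the new-node count is its length minus the longest prefix already in the trie:
  "TCTAGCCATA" → 10 new (T, C, T, A, G, C, C, A, T, A)
  "TATACGAT" → prefix "T" already present; 7 new (A, T, A, C, G, A, T)
  "TATACAC" → prefix "TATAC" already present; 2 new (A, C)
  "TATACGATG" → prefix "TATACGAT" already present; 1 new (G)
  "TATACGC" → prefix "TATACG" already present; 1 new (C)
  "TATACTAAT" → prefix "TATAC" already present; 4 new (T, A, A, T)
  "TCTAG" → prefix "TCTAG" already present; 0 new (none)
  "TATCGTGAC" → prefix "TAT" already present; 6 new (C, G, T, G, A, C)
  "TAGTCAA" → prefix "TA" already present; 5 new (G, T, C, A, A)
  "GCAGGA" → 6 new (G, C, A, G, G, A)
  "GCAGGAGTG" → prefix "GCAGGA" already present; 3 new (G, T, G)
  "TATACG" → prefix "TATACG" already present; 0 new (none)
  "TATAGGATA" → prefix "TATA" already present; 5 new (G, G, A, T, A)
Total nodes = 10 + 7 + 2 + 1 + 1 + 4 + 0 + 6 + 5 + 6 + 3 + 0 + 5 = 50

50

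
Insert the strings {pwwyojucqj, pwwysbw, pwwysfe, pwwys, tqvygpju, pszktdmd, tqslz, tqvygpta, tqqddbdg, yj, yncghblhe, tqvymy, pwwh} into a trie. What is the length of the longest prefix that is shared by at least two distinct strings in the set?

The deepest shared node is where two words last agree before diverging.
"tqvygpju" and "tqvygpta" agree on "tqvygp" (6 characters) before diverging; nothing deeper is shared.
Longest shared-prefix length: 6

6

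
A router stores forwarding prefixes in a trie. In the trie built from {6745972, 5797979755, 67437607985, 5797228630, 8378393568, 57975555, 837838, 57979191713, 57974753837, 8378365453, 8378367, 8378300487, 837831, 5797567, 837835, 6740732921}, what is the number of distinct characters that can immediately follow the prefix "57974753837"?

0

The children of the "57974753837" node are the distinct next characters among strings starting with "57974753837".
No stored string extends past "57974753837".
That node has 0 child edges.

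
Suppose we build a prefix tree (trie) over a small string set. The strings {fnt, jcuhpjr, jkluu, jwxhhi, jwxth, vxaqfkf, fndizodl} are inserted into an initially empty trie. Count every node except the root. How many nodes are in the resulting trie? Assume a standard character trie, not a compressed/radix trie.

34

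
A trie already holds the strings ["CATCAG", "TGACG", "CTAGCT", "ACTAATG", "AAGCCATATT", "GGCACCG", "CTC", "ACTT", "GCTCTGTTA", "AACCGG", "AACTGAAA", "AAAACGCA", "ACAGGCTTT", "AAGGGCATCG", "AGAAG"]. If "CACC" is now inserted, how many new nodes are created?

"CA" is already a path in the trie; the remaining "CC" must be added.
Each of the 2 remaining characters creates one node.

2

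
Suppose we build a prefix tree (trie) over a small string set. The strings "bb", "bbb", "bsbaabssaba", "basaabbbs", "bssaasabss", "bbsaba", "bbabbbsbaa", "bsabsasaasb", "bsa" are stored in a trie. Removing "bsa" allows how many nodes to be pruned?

0

Walk "bsa" from the leaf back toward the root, removing each node that no remaining word uses.
Every node on "bsa" is still needed (e.g. by "bsabsasaasb"), so nothing is freed.
Nodes removed: 0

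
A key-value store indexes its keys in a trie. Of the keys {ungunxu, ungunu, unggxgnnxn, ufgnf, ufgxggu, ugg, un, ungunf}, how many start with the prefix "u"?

8

Filter for entries beginning with "u":
Matches: "ufgnf", "ufgxggu", "ugg", "un", "unggxgnnxn", "ungunf", "ungunu", "ungunxu"
Count: 8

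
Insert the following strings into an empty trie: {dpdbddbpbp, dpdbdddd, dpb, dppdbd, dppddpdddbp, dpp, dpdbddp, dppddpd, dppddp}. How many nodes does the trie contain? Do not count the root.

25

Count nodes per top-level branch (shared prefixes stored once):
  'd'-branch (dpb, dpdbddbpbp, dpdbdddd, dpdbddp, dpp, dppdbd, dppddp, dppddpd, dppddpdddbp): 25 nodes
Sum: 25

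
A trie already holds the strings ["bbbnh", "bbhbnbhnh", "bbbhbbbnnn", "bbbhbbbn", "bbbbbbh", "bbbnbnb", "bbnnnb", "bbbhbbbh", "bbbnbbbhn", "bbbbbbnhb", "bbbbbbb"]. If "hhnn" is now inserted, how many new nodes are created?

4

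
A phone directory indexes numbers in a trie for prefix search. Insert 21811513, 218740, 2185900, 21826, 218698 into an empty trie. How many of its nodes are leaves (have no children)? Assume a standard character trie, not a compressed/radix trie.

5

Leaves are exactly the stored words that no other stored word extends.
Those words: "21811513", "21826", "2185900", "218698", "218740"
Leaf count: 5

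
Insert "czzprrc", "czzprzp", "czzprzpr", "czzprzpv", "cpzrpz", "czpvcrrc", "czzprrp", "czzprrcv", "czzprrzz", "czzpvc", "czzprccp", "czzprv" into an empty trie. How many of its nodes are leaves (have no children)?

Leaves are exactly the stored words that no other stored word extends.
Those words: "cpzrpz", "czpvcrrc", "czzprccp", "czzprrcv", "czzprrp", "czzprrzz", "czzprv", "czzprzpr", "czzprzpv", "czzpvc"
Leaf count: 10

10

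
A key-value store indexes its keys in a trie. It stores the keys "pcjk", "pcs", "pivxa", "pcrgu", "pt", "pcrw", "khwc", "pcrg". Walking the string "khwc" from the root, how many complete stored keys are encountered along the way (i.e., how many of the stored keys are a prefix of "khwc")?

1

Walk "khwc" from the root; an end-of-word marker is hit whenever a stored word is a prefix of "khwc".
Prefixes of the query that are stored words: "khwc"
Count: 1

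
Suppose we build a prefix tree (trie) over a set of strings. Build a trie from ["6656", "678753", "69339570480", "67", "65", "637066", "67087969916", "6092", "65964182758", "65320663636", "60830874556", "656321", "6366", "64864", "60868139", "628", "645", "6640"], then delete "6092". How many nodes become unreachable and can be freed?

2

Walk "6092" from the leaf back toward the root, removing each node that no remaining word uses.
The suffix "92" (2 nodes) is used only by "6092"; the node for "60" still has the child "8", so pruning stops there.
Nodes removed: 2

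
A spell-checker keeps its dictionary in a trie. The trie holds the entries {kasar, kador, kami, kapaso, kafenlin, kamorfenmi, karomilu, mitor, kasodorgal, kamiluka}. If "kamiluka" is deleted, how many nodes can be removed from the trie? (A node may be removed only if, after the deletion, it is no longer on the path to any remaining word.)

Walk "kamiluka" from the leaf back toward the root, removing each node that no remaining word uses.
The suffix "luka" (4 nodes) is used only by "kamiluka"; "kami" is itself a stored word, so pruning stops there.
Nodes removed: 4

4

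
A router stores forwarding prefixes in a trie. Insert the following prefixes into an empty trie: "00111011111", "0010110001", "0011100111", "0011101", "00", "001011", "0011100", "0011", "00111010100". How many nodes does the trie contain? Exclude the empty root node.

Insert word by word; a character creates a node only if that edge doesn't already exist:
  "00111011111" → 11 new (0, 0, 1, 1, 1, 0, 1, 1, 1, 1, 1)
  "0010110001" → prefix "001" already present; 7 new (0, 1, 1, 0, 0, 0, 1)
  "0011100111" → prefix "001110" already present; 4 new (0, 1, 1, 1)
  "0011101" → prefix "0011101" already present; 0 new (none)
  "00" → prefix "00" already present; 0 new (none)
  "001011" → prefix "001011" already present; 0 new (none)
  "0011100" → prefix "0011100" already present; 0 new (none)
  "0011" → prefix "0011" already present; 0 new (none)
  "00111010100" → prefix "0011101" already present; 4 new (0, 1, 0, 0)
Total nodes = 11 + 7 + 4 + 0 + 0 + 0 + 0 + 0 + 4 = 26

26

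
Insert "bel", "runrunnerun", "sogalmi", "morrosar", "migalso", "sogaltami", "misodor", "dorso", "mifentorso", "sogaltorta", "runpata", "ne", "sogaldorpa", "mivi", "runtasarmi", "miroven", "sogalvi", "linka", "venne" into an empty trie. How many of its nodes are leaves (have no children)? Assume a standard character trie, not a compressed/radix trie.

Leaves are exactly the stored words that no other stored word extends.
Those words: "bel", "dorso", "linka", "mifentorso", "migalso", "miroven", "misodor", "mivi", "morrosar", "ne", "runpata", "runrunnerun", "runtasarmi", "sogaldorpa", "sogalmi", "sogaltami", "sogaltorta", "sogalvi", "venne"
Leaf count: 19

19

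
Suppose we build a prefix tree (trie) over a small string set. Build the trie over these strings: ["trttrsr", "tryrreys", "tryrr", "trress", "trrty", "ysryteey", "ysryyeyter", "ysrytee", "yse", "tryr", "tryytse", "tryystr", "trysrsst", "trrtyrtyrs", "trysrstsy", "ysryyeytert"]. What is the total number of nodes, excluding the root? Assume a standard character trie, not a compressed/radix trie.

55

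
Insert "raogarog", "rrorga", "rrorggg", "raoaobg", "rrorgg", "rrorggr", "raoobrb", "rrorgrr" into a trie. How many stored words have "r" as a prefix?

8

Walk to "r"; the words in its subtree are exactly those with that prefix.
Matches: "raoaobg", "raogarog", "raoobrb", "rrorga", "rrorgg", "rrorggg", "rrorggr", "rrorgrr"
Count: 8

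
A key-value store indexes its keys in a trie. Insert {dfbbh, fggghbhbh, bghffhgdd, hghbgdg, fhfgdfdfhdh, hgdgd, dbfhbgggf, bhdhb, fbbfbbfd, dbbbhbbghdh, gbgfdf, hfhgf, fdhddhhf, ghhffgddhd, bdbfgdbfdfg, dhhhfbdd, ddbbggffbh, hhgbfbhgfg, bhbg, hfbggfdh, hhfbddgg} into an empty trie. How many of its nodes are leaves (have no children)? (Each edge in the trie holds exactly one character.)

21

Leaves are exactly the stored words that no other stored word extends.
Those words: "bdbfgdbfdfg", "bghffhgdd", "bhbg", "bhdhb", "dbbbhbbghdh", "dbfhbgggf", "ddbbggffbh", "dfbbh", "dhhhfbdd", "fbbfbbfd", "fdhddhhf", "fggghbhbh", "fhfgdfdfhdh", "gbgfdf", "ghhffgddhd", "hfbggfdh", "hfhgf", "hgdgd", "hghbgdg", "hhfbddgg", "hhgbfbhgfg"
Leaf count: 21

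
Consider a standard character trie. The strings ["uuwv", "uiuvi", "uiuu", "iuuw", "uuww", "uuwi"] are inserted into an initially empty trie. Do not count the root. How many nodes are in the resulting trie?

For each word, the new-node count is its length minus the longest prefix already in the trie:
  "uuwv" → 4 new (u, u, w, v)
  "uiuvi" → prefix "u" already present; 4 new (i, u, v, i)
  "uiuu" → prefix "uiu" already present; 1 new (u)
  "iuuw" → 4 new (i, u, u, w)
  "uuww" → prefix "uuw" already present; 1 new (w)
  "uuwi" → prefix "uuw" already present; 1 new (i)
Total nodes = 4 + 4 + 1 + 4 + 1 + 1 = 15

15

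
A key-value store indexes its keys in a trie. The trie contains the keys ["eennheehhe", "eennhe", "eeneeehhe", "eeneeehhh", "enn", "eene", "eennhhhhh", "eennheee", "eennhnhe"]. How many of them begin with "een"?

8

Filter for entries beginning with "een":
Matches: "eene", "eeneeehhe", "eeneeehhh", "eennhe", "eennheee", "eennheehhe", "eennhhhhh", "eennhnhe"
Count: 8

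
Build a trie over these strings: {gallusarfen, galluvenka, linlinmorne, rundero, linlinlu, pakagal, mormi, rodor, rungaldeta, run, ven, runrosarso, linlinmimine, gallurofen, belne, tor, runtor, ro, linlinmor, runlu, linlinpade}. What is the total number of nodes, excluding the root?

96

Trace insertions, counting only characters that open a new branch:
  "gallusarfen" → 11 new (g, a, l, l, u, s, a, r, f, e, n)
  "galluvenka" → prefix "gallu" already present; 5 new (v, e, n, k, a)
  "linlinmorne" → 11 new (l, i, n, l, i, n, m, o, r, n, e)
  "rundero" → 7 new (r, u, n, d, e, r, o)
  "linlinlu" → prefix "linlin" already present; 2 new (l, u)
  "pakagal" → 7 new (p, a, k, a, g, a, l)
  "mormi" → 5 new (m, o, r, m, i)
  "rodor" → prefix "r" already present; 4 new (o, d, o, r)
  "rungaldeta" → prefix "run" already present; 7 new (g, a, l, d, e, t, a)
  "run" → prefix "run" already present; 0 new (none)
  "ven" → 3 new (v, e, n)
  "runrosarso" → prefix "run" already present; 7 new (r, o, s, a, r, s, o)
  "linlinmimine" → prefix "linlinm" already present; 5 new (i, m, i, n, e)
  "gallurofen" → prefix "gallu" already present; 5 new (r, o, f, e, n)
  "belne" → 5 new (b, e, l, n, e)
  "tor" → 3 new (t, o, r)
  "runtor" → prefix "run" already present; 3 new (t, o, r)
  "ro" → prefix "ro" already present; 0 new (none)
  "linlinmor" → prefix "linlinmor" already present; 0 new (none)
  "runlu" → prefix "run" already present; 2 new (l, u)
  "linlinpade" → prefix "linlin" already present; 4 new (p, a, d, e)
Total nodes = 11 + 5 + 11 + 7 + 2 + 7 + 5 + 4 + 7 + 0 + 3 + 7 + 5 + 5 + 5 + 3 + 3 + 0 + 0 + 2 + 4 = 96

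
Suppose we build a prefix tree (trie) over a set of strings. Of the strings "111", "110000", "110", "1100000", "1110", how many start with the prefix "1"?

Filter for entries beginning with "1":
Matches: "110", "110000", "1100000", "111", "1110"
Count: 5

5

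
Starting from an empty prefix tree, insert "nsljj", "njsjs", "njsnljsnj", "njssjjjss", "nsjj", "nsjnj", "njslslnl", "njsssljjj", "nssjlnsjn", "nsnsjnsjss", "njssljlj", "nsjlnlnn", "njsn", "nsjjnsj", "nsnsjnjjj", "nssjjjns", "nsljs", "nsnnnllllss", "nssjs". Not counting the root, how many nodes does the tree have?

79

Trace insertions, counting only characters that open a new branch:
  "nsljj" → 5 new (n, s, l, j, j)
  "njsjs" → prefix "n" already present; 4 new (j, s, j, s)
  "njsnljsnj" → prefix "njs" already present; 6 new (n, l, j, s, n, j)
  "njssjjjss" → prefix "njs" already present; 6 new (s, j, j, j, s, s)
  "nsjj" → prefix "ns" already present; 2 new (j, j)
  "nsjnj" → prefix "nsj" already present; 2 new (n, j)
  "njslslnl" → prefix "njs" already present; 5 new (l, s, l, n, l)
  "njsssljjj" → prefix "njss" already present; 5 new (s, l, j, j, j)
  "nssjlnsjn" → prefix "ns" already present; 7 new (s, j, l, n, s, j, n)
  "nsnsjnsjss" → prefix "ns" already present; 8 new (n, s, j, n, s, j, s, s)
  "njssljlj" → prefix "njss" already present; 4 new (l, j, l, j)
  "nsjlnlnn" → prefix "nsj" already present; 5 new (l, n, l, n, n)
  "njsn" → prefix "njsn" already present; 0 new (none)
  "nsjjnsj" → prefix "nsjj" already present; 3 new (n, s, j)
  "nsnsjnjjj" → prefix "nsnsjn" already present; 3 new (j, j, j)
  "nssjjjns" → prefix "nssj" already present; 4 new (j, j, n, s)
  "nsljs" → prefix "nslj" already present; 1 new (s)
  "nsnnnllllss" → prefix "nsn" already present; 8 new (n, n, l, l, l, l, s, s)
  "nssjs" → prefix "nssj" already present; 1 new (s)
Total nodes = 5 + 4 + 6 + 6 + 2 + 2 + 5 + 5 + 7 + 8 + 4 + 5 + 0 + 3 + 3 + 4 + 1 + 8 + 1 = 79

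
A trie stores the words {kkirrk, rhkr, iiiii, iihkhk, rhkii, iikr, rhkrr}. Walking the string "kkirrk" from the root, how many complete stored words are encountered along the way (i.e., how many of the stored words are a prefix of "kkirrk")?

1

Check each prefix of "kkirrk" against the stored set — each match is an end-marker on the path.
Prefixes of the query that are stored words: "kkirrk"
Count: 1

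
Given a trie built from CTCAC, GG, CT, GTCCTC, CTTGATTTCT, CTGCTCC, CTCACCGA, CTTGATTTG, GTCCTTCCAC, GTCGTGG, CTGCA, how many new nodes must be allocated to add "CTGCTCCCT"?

2

Walking "CTGCTCCCT" from the root, the first 7 characters ("CTGCTCC") follow existing edges; "C" is the first miss.
So 9 − 7 = 2 new nodes.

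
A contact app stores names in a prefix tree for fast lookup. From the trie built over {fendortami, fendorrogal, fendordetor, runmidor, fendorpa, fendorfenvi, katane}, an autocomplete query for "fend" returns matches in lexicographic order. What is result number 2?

fendorfenvi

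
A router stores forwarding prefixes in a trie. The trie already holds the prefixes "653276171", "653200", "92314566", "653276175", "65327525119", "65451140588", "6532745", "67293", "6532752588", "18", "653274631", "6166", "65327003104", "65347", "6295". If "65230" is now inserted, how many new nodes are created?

"65" is already a path in the trie; the remaining "230" must be added.
New nodes needed: |"65230"| − 2 = 5 − 2 = 3.

3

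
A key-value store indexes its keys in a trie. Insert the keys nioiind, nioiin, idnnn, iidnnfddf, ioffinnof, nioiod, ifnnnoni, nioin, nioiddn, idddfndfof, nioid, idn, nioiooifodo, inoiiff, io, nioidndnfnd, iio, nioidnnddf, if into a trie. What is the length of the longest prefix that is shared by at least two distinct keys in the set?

6

Equivalently: take the maximum, over all pairs, of their longest common prefix length.
e.g. "nioidndnfnd" and "nioidnnddf" share the prefix "nioidn" of length 6; no pair shares a longer one.
Longest shared-prefix length: 6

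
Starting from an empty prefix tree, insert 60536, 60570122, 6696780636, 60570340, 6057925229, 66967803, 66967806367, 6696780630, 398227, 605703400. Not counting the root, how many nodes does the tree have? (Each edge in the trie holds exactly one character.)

For each word, the new-node count is its length minus the longest prefix already in the trie:
  "60536" → 5 new (6, 0, 5, 3, 6)
  "60570122" → prefix "605" already present; 5 new (7, 0, 1, 2, 2)
  "6696780636" → prefix "6" already present; 9 new (6, 9, 6, 7, 8, 0, 6, 3, 6)
  "60570340" → prefix "60570" already present; 3 new (3, 4, 0)
  "6057925229" → prefix "6057" already present; 6 new (9, 2, 5, 2, 2, 9)
  "66967803" → prefix "6696780" already present; 1 new (3)
  "66967806367" → prefix "6696780636" already present; 1 new (7)
  "6696780630" → prefix "669678063" already present; 1 new (0)
  "398227" → 6 new (3, 9, 8, 2, 2, 7)
  "605703400" → prefix "60570340" already present; 1 new (0)
Total nodes = 5 + 5 + 9 + 3 + 6 + 1 + 1 + 1 + 6 + 1 = 38

38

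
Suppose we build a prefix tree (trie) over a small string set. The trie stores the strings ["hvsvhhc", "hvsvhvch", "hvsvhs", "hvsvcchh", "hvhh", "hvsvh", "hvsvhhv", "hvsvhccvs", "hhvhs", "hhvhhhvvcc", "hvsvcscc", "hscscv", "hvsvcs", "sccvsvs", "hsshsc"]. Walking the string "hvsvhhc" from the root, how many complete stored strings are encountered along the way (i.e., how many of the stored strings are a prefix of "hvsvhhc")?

2

Check each prefix of "hvsvhhc" against the stored set — each match is an end-marker on the path.
Prefixes of the query that are stored words: "hvsvh", "hvsvhhc"
Count: 2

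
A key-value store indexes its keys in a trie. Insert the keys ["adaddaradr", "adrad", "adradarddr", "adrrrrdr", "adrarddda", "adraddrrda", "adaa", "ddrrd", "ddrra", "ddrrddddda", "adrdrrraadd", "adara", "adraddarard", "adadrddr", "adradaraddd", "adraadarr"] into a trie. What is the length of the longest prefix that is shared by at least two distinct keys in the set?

7

Equivalently: take the maximum, over all pairs, of their longest common prefix length.
"adradaraddd" and "adradarddr" agree on "adradar" (7 characters) before diverging; nothing deeper is shared.
Longest shared-prefix length: 7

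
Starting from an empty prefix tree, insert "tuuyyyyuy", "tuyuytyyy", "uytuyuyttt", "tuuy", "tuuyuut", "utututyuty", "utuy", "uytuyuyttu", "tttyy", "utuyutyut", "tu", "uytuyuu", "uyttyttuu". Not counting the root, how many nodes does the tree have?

56

Insert word by word; a character creates a node only if that edge doesn't already exist:
  "tuuyyyyuy" → 9 new (t, u, u, y, y, y, y, u, y)
  "tuyuytyyy" → prefix "tu" already present; 7 new (y, u, y, t, y, y, y)
  "uytuyuyttt" → 10 new (u, y, t, u, y, u, y, t, t, t)
  "tuuy" → prefix "tuuy" already present; 0 new (none)
  "tuuyuut" → prefix "tuuy" already present; 3 new (u, u, t)
  "utututyuty" → prefix "u" already present; 9 new (t, u, t, u, t, y, u, t, y)
  "utuy" → prefix "utu" already present; 1 new (y)
  "uytuyuyttu" → prefix "uytuyuytt" already present; 1 new (u)
  "tttyy" → prefix "t" already present; 4 new (t, t, y, y)
  "utuyutyut" → prefix "utuy" already present; 5 new (u, t, y, u, t)
  "tu" → prefix "tu" already present; 0 new (none)
  "uytuyuu" → prefix "uytuyu" already present; 1 new (u)
  "uyttyttuu" → prefix "uyt" already present; 6 new (t, y, t, t, u, u)
Total nodes = 9 + 7 + 10 + 0 + 3 + 9 + 1 + 1 + 4 + 5 + 0 + 1 + 6 = 56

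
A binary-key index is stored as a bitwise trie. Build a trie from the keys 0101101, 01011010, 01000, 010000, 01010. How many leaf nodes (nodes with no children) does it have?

3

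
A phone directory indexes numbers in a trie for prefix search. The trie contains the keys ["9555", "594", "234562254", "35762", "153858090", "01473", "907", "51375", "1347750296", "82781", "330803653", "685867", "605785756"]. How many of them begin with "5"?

2

Traverse to the node for "5", then collect every word in that subtree.
Words under "5": 51375, 594
Count: 2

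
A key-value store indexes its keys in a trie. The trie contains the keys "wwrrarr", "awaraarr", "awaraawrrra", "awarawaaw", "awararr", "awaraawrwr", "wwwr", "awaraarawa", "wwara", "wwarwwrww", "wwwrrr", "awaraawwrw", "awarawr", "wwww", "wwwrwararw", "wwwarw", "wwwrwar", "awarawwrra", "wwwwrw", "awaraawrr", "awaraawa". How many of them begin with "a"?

Traverse to the node for "a", then collect every word in that subtree.
Words under "a": awaraarawa, awaraarr, awaraawa, awaraawrr, awaraawrrra, awaraawrwr, awaraawwrw, awararr, awarawaaw, awarawr, awarawwrra
Count: 11

11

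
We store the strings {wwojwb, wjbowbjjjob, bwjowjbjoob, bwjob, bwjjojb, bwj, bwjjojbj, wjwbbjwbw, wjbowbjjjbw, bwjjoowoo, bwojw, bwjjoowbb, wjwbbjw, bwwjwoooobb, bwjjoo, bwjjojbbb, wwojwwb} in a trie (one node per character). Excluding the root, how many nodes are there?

64

Count nodes per top-level branch (shared prefixes stored once):
  'b'-branch (bwj, bwjjojb, bwjjojbbb, bwjjojbj, bwjjoo, bwjjoowbb, bwjjoowoo, bwjob, bwjowjbjoob, bwojw, bwwjwoooobb): 37 nodes
  'w'-branch (wjbowbjjjbw, wjbowbjjjob, wjwbbjw, wjwbbjwbw, wwojwb, wwojwwb): 27 nodes
Sum: 64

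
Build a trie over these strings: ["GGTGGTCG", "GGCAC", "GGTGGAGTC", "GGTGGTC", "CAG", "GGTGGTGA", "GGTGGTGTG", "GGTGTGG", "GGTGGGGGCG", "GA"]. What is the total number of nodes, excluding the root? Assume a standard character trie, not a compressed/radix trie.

Count nodes per top-level branch (shared prefixes stored once):
  'C'-branch (CAG): 3 nodes
  'G'-branch (GA, GGCAC, GGTGGAGTC, GGTGGGGGCG, GGTGGTC, GGTGGTCG, GGTGGTGA, GGTGGTGTG, GGTGTGG): 28 nodes
Sum: 31

31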